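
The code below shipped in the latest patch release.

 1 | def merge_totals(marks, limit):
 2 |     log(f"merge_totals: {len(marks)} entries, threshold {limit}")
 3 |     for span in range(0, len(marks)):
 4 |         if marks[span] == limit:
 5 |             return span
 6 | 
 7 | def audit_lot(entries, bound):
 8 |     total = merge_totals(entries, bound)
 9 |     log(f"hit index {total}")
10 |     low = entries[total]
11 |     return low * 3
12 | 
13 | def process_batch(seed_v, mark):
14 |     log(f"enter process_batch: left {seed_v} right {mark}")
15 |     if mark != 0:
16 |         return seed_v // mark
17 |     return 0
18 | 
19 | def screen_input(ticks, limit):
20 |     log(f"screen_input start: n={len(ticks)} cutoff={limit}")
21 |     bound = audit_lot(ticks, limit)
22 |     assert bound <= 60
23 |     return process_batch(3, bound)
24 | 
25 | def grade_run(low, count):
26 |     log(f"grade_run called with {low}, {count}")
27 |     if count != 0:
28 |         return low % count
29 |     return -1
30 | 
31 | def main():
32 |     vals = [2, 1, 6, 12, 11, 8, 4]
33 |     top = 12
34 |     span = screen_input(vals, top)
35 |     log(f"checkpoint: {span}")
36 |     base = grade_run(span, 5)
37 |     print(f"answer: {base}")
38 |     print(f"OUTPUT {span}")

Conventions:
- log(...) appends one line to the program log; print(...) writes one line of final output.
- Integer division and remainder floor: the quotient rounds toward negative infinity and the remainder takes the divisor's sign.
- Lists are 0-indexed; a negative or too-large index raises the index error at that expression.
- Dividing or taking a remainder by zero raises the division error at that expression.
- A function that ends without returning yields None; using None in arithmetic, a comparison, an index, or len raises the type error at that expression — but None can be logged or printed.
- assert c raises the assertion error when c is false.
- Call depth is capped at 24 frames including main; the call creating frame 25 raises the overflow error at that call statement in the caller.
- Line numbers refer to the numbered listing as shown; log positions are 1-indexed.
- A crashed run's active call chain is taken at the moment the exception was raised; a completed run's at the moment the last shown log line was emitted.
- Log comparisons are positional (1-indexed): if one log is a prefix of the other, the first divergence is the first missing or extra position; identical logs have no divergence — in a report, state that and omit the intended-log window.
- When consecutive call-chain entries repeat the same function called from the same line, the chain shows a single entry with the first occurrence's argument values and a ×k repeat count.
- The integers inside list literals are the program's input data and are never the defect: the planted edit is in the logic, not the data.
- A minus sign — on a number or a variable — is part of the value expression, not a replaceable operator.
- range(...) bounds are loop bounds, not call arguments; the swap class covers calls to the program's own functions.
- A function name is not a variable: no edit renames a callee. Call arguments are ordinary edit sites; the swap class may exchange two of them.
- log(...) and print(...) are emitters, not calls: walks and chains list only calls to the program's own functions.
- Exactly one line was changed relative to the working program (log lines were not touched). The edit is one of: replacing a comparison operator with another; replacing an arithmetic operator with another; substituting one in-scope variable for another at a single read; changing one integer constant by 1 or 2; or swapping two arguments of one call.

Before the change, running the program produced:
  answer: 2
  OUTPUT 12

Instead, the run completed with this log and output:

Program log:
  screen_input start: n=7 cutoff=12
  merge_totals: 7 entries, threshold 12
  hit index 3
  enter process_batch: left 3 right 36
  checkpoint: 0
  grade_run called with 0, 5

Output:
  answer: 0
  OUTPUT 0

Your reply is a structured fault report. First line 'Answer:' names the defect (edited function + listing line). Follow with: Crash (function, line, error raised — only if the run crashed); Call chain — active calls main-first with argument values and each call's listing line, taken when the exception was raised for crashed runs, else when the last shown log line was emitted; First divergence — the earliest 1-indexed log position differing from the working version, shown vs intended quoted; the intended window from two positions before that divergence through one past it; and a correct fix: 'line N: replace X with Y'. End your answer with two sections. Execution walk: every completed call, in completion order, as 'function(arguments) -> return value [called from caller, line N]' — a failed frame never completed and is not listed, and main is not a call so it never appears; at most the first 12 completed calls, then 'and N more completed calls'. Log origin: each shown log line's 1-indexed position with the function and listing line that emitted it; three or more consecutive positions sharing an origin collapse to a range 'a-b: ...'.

Answer: the defect is in screen_input at line 23.
Key fact: Everything matches until log position 4, which reads 'enter process_batch: left 3 right 36' in place of 'enter process_batch: left 36 right 3'.
Call chain: main -> grade_run(0, 5) (called at line 36).
First divergence: position 4 — the shown line 'enter process_batch: left 3 right 36' should read 'enter process_batch: left 36 right 3'.
Intended log window:
  2: merge_totals: 7 entries, threshold 12
  3: hit index 3
  4: enter process_batch: left 36 right 3
  5: checkpoint: 12
Execution walk:
  merge_totals([2, 1, 6, 12, 11, 8, 4], 12) -> 3  [called from audit_lot, line 8]
  audit_lot([2, 1, 6, 12, 11, 8, 4], 12) -> 36  [called from screen_input, line 21]
  process_batch(3, 36) -> 0  [called from screen_input, line 23]
  screen_input([2, 1, 6, 12, 11, 8, 4], 12) -> 0  [called from main, line 34]
  grade_run(0, 5) -> 0  [called from main, line 36]
Log origins:
  1: from screen_input, line 20
  2: from merge_totals, line 2
  3: from audit_lot, line 9
  4: from process_batch, line 14
  5: from main, line 35
  6: from grade_run, line 26
A correct fix: line 23: replace `process_batch(3, bound)` with `process_batch(bound, 3)`.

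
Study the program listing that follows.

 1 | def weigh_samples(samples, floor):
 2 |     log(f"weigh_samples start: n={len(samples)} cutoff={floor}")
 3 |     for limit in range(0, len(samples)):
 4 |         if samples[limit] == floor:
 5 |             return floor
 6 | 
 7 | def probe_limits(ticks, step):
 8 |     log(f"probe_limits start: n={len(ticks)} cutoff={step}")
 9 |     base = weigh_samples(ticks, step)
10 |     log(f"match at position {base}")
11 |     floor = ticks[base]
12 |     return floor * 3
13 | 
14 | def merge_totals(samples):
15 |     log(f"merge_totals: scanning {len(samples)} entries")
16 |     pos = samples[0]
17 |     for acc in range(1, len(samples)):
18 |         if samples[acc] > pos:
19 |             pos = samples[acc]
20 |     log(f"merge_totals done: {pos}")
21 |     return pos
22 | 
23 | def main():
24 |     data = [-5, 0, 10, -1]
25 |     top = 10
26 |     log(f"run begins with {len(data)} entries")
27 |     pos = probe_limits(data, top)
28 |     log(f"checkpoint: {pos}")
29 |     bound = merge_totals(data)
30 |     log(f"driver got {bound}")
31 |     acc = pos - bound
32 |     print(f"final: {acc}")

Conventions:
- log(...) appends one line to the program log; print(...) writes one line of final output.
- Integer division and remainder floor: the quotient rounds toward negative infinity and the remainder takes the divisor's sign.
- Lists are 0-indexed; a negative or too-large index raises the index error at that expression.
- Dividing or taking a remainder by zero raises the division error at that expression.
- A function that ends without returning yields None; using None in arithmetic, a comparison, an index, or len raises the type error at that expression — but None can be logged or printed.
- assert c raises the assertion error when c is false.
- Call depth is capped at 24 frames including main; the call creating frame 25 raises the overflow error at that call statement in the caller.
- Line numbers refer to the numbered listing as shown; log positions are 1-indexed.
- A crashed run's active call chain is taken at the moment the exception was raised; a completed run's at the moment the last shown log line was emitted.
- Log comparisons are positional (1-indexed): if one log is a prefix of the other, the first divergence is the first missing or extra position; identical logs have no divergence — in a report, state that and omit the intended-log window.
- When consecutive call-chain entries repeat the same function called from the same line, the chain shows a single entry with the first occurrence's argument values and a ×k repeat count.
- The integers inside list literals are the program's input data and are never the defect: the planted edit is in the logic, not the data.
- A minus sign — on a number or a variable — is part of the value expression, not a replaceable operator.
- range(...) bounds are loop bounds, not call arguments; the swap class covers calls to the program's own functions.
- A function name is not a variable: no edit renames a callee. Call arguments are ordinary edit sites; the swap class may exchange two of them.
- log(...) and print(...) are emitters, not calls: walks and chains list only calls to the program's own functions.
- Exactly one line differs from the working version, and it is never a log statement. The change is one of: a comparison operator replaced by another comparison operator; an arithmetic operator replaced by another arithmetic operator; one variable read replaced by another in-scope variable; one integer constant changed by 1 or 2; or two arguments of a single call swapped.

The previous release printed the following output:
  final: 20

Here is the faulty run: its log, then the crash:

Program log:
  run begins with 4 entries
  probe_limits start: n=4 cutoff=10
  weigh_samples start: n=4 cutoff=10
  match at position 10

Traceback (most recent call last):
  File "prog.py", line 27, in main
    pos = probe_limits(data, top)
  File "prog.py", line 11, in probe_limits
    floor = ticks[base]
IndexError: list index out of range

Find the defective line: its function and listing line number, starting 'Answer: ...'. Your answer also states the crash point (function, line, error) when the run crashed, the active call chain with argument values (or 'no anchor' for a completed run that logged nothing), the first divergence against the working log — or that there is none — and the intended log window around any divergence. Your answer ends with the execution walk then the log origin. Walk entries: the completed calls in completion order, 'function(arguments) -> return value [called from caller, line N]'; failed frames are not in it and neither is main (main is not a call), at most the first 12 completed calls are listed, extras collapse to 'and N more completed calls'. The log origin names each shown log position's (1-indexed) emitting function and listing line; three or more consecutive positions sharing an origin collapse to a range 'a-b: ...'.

Answer: the defect is in weigh_samples at line 5.
The tell: The log first diverges at position 4: the faulty run prints 'match at position 10' where the working version prints 'match at position 2'.
Crash: probe_limits, line 11, IndexError.
Call chain: main -> probe_limits([-5, 0, 10, -1], 10) (called at line 27).
First divergence: position 4; shown 'match at position 10' vs intended 'match at position 2'.
Intended log window:
  2: probe_limits start: n=4 cutoff=10
  3: weigh_samples start: n=4 cutoff=10
  4: match at position 2
  5: checkpoint: 30
Execution walk:
  weigh_samples([-5, 0, 10, -1], 10) -> 10  [called from probe_limits, line 9]
Log origin:
  1: logged in main at line 26
  2: logged in probe_limits at line 8
  3: logged in weigh_samples at line 2
  4: logged in probe_limits at line 10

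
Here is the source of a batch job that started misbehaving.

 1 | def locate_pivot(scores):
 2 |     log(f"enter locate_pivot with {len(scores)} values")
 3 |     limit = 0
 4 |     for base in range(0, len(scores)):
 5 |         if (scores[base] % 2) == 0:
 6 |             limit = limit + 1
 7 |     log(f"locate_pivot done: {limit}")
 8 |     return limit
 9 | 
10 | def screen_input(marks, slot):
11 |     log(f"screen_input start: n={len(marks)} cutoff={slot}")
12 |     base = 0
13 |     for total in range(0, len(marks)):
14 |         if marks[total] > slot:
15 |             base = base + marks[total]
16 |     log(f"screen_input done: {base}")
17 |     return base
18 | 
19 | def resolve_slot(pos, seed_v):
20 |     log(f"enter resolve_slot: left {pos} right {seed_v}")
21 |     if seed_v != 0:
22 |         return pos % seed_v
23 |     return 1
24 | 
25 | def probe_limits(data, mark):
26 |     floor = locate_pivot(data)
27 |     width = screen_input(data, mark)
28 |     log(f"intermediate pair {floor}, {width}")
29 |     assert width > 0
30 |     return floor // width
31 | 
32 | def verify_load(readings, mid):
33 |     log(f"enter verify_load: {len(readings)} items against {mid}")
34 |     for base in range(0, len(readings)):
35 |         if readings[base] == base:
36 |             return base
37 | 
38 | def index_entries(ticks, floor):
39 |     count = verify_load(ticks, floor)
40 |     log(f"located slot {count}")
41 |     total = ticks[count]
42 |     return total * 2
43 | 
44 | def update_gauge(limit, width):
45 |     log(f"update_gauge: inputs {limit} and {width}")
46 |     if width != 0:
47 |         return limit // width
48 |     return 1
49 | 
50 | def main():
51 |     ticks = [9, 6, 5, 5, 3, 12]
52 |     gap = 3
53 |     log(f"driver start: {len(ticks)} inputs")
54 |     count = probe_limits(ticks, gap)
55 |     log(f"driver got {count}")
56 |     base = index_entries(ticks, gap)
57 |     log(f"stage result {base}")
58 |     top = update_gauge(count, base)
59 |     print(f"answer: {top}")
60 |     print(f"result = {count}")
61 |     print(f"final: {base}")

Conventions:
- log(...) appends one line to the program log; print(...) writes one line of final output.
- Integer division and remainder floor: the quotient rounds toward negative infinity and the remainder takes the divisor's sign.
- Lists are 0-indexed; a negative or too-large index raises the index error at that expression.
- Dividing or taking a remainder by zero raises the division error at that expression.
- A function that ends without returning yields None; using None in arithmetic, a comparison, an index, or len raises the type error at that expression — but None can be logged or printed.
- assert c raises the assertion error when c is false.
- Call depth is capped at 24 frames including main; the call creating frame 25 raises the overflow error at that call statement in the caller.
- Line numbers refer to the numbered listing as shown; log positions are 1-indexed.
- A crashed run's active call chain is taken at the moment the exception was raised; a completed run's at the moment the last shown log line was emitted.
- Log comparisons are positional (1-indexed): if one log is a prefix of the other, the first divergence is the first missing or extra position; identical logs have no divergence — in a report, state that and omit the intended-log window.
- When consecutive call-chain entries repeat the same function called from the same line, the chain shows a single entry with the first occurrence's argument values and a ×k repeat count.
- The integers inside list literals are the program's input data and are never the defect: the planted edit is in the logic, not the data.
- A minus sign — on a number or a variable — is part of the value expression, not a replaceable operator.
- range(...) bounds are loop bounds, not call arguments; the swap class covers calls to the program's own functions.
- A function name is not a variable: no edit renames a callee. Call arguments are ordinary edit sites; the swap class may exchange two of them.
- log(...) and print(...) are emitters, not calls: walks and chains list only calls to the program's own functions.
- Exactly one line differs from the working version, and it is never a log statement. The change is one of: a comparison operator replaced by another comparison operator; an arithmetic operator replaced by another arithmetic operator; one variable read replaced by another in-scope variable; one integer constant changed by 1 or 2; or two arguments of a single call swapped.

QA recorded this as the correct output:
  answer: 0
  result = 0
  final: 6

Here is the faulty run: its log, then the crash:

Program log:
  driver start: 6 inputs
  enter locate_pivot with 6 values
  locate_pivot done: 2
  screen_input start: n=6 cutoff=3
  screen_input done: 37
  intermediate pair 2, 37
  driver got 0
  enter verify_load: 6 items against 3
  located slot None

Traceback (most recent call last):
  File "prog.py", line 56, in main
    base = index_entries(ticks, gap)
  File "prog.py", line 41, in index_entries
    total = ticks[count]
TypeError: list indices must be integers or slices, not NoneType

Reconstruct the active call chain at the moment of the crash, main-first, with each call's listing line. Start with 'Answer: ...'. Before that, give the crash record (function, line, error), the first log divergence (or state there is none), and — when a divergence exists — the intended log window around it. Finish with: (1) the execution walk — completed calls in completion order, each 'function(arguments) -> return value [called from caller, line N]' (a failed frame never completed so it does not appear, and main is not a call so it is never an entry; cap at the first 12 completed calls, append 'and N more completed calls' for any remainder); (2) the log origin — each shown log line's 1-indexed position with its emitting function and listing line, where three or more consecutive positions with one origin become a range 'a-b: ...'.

Answer: main -> index_entries (called at line 56).
Core observation: The log first diverges at position 9: the faulty run prints 'located slot None' where the working version prints 'located slot 4'.
Crash: index_entries, line 41, TypeError.
First divergence: position 9 — the shown line 'located slot None' should read 'located slot 4'.
Intended log window:
  7: driver got 0
  8: enter verify_load: 6 items against 3
  9: located slot 4
  10: stage result 6
Execution walk:
  locate_pivot([9, 6, 5, 5, 3, 12]) -> 2  [called from probe_limits, line 26]
  screen_input([9, 6, 5, 5, 3, 12], 3) -> 37  [called from probe_limits, line 27]
  probe_limits([9, 6, 5, 5, 3, 12], 3) -> 0  [called from main, line 54]
  verify_load([9, 6, 5, 5, 3, 12], 3) -> None  [called from index_entries, line 39]
Log line origins:
  1 — main, line 53
  2 — locate_pivot, line 2
  3 — locate_pivot, line 7
  4 — screen_input, line 11
  5 — screen_input, line 16
  6 — probe_limits, line 28
  7 — main, line 55
  8 — verify_load, line 33
  9 — index_entries, line 40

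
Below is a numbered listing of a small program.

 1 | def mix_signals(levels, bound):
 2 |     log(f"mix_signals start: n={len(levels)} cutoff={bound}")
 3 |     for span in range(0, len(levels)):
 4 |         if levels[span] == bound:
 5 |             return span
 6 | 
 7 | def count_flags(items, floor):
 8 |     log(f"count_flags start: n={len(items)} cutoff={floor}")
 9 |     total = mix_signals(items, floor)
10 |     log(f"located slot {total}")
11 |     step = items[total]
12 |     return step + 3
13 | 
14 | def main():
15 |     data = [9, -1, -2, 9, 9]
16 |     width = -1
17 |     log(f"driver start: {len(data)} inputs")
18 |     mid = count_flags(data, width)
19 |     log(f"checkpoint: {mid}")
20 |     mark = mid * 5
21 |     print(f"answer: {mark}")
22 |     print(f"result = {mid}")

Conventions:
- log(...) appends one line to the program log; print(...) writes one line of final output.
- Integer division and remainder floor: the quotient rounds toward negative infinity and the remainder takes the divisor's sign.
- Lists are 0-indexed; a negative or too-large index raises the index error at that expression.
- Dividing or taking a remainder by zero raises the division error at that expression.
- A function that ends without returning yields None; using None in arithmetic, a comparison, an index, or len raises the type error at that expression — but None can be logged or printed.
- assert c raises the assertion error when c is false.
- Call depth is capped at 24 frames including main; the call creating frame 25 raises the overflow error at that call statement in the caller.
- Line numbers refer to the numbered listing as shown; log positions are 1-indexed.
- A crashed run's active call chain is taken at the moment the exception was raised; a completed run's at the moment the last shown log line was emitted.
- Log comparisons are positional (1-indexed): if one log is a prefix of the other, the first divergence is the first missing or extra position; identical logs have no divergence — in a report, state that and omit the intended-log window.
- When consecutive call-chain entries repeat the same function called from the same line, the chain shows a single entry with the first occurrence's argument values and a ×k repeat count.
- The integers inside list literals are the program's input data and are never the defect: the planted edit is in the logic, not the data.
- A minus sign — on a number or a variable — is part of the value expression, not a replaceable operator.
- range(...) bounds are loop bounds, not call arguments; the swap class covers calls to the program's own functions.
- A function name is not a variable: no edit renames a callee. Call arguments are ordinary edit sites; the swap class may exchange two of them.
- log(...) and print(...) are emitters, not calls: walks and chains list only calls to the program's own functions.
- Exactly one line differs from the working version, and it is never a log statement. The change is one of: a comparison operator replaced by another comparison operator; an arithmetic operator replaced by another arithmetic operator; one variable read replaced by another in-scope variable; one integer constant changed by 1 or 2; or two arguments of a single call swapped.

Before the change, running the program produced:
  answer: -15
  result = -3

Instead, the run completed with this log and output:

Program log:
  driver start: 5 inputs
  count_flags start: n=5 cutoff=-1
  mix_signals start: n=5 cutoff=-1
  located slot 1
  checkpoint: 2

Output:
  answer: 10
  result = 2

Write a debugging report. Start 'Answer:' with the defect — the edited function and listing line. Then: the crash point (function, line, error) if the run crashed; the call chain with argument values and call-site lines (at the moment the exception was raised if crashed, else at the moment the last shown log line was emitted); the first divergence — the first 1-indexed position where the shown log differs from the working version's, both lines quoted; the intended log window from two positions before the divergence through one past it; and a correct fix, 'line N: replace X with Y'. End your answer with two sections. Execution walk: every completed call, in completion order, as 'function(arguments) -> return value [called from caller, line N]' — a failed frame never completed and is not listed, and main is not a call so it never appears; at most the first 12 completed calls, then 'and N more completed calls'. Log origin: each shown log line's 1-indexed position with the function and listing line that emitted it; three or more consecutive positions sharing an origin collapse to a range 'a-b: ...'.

Answer: the defect is in count_flags at line 12.
Key fact: The log first diverges at position 5: the faulty run prints 'checkpoint: 2' where the working version prints 'checkpoint: -3'.
Call chain: main.
First divergence: position 5 — shown 'checkpoint: 2', intended 'checkpoint: -3'.
Intended log window:
  3: mix_signals start: n=5 cutoff=-1
  4: located slot 1
  5: checkpoint: -3
Execution walk:
  mix_signals([9, -1, -2, 9, 9], -1) -> 1  [called from count_flags, line 9]
  count_flags([9, -1, -2, 9, 9], -1) -> 2  [called from main, line 18]
Origin of each log line:
  1: emitted by main (line 17)
  2: emitted by count_flags (line 8)
  3: emitted by mix_signals (line 2)
  4: emitted by count_flags (line 10)
  5: emitted by main (line 19)
A correct fix: line 12: replace `+` with `*`.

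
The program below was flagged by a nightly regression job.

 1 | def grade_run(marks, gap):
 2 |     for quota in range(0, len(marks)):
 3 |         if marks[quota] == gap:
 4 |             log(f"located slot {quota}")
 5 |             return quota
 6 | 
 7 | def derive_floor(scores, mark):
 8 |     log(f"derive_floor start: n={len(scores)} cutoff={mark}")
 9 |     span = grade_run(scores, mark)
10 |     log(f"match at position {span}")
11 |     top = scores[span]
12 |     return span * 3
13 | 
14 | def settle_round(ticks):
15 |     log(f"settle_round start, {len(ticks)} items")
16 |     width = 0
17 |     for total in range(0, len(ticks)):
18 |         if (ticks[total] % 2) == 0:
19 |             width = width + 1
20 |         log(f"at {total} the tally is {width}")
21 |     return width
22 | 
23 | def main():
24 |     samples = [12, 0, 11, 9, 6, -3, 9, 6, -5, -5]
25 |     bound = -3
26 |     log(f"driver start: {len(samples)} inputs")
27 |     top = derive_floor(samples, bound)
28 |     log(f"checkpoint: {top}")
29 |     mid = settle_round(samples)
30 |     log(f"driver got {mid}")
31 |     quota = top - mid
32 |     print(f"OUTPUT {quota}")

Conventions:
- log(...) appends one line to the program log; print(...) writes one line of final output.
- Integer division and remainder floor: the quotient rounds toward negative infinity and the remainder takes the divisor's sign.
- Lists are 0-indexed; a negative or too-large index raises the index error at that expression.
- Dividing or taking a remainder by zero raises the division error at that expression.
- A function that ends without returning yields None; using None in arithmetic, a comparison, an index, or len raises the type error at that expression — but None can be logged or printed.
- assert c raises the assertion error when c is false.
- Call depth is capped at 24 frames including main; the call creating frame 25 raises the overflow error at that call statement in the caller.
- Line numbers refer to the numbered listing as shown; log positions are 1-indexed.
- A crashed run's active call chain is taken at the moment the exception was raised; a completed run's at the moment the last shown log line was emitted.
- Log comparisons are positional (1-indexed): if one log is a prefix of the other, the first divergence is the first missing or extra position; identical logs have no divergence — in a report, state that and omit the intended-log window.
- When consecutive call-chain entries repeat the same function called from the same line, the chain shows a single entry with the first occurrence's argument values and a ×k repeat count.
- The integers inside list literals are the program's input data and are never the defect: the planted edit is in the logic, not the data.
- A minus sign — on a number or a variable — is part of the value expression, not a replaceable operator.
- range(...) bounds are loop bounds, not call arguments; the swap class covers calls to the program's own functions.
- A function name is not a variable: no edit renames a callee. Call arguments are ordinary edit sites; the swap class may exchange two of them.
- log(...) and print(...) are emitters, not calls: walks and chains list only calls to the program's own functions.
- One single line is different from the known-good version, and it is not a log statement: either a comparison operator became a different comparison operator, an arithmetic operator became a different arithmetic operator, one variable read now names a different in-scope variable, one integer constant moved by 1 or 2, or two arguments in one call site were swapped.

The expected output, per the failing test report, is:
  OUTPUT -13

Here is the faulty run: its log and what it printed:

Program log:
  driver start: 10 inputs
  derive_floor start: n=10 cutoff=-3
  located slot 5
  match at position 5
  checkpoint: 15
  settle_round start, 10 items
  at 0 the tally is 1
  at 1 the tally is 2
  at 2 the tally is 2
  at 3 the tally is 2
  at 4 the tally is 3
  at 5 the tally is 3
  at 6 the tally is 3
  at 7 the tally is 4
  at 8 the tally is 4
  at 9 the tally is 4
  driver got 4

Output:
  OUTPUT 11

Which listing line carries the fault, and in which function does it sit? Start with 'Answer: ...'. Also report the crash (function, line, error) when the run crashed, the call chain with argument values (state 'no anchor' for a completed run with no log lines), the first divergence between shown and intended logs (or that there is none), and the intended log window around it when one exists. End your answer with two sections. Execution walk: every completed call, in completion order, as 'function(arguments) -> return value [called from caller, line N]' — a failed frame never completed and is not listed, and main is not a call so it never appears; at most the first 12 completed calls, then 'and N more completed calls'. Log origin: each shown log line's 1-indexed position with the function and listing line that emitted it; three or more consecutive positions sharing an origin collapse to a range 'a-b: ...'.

Answer: the defect is in derive_floor at line 12.
Core observation: The log first diverges at position 5: the faulty run prints 'checkpoint: 15' where the working version prints 'checkpoint: -9'.
Call chain: main.
First divergence: position 5 — the shown line 'checkpoint: 15' should read 'checkpoint: -9'.
Intended log window:
  3: located slot 5
  4: match at position 5
  5: checkpoint: -9
  6: settle_round start, 10 items
Execution walk:
  grade_run([12, 0, 11, 9, 6, -3, 9, 6, -5, -5], -3) -> 5  [called from derive_floor, line 9]
  derive_floor([12, 0, 11, 9, 6, -3, 9, 6, -5, -5], -3) -> 15  [called from main, line 27]
  settle_round([12, 0, 11, 9, 6, -3, 9, 6, -5, -5]) -> 4  [called from main, line 29]
Log origins:
  1 — main, line 26
  2 — derive_floor, line 8
  3 — grade_run, line 4
  4 — derive_floor, line 10
  5 — main, line 28
  6 — settle_round, line 15
  7-16 — settle_round, line 20
  17 — main, line 30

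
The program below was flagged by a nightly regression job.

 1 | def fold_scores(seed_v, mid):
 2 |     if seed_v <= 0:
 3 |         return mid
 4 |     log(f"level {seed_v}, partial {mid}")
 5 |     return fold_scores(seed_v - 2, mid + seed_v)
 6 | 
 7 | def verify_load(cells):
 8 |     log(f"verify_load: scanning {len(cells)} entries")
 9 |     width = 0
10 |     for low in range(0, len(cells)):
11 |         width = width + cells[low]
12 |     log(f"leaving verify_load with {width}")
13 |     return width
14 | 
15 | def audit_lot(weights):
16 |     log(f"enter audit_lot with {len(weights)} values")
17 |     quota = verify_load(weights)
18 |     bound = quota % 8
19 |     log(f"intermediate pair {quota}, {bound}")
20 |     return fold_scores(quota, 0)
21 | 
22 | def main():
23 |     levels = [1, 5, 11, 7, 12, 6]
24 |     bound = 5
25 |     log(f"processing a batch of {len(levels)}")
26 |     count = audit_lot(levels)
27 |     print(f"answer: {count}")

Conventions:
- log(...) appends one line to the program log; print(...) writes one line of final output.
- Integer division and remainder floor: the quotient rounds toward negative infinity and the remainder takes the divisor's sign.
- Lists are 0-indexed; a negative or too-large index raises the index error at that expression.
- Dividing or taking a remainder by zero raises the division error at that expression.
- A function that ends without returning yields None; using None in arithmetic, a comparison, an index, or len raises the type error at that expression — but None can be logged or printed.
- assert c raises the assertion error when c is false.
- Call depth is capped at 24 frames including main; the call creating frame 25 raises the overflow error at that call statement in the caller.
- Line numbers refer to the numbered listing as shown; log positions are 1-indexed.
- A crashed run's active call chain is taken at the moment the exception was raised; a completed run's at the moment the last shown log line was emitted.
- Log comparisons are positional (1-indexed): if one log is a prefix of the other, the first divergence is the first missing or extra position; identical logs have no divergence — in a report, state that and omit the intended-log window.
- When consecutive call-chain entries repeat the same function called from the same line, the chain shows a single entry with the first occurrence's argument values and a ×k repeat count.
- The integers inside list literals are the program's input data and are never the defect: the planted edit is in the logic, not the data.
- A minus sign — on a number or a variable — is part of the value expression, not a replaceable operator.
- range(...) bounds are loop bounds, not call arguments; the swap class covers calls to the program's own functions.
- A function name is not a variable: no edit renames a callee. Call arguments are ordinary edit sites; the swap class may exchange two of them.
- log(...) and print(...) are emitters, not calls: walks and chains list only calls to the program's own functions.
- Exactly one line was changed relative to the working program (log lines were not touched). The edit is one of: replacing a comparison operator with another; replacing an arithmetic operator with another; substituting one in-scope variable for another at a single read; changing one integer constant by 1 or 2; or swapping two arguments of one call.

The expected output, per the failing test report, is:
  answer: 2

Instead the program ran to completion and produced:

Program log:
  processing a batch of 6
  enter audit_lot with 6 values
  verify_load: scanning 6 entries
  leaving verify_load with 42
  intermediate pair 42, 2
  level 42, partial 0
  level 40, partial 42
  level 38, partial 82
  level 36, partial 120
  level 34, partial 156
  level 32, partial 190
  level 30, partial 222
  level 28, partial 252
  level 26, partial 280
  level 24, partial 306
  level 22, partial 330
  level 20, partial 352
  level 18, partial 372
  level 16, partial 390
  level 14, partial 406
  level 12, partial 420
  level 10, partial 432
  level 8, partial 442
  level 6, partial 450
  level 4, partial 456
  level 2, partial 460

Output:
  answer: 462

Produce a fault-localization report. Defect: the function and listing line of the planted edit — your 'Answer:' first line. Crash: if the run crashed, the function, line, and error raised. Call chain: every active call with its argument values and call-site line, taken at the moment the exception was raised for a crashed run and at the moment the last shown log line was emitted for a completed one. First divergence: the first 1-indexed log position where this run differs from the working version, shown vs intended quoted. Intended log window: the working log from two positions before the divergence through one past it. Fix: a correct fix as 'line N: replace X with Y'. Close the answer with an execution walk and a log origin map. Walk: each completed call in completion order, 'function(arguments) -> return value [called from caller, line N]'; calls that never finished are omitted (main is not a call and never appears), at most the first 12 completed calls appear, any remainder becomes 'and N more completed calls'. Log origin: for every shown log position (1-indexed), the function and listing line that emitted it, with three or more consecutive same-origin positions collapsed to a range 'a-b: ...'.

Answer: the defect is in audit_lot at line 20.
Key fact: Position 6 is the first bad log line: 'level 42, partial 0' should read 'level 2, partial 0'.
Call chain: main -> audit_lot([1, 5, 11, 7, 12, 6]) (called at line 26) -> fold_scores(42, 0) (called at line 20) -> fold_scores(40, 42) (called at line 5) ×20.
First divergence: position 6 — the shown line 'level 42, partial 0' should read 'level 2, partial 0'.
Intended log window:
  4: leaving verify_load with 42
  5: intermediate pair 42, 2
  6: level 2, partial 0
Execution walk:
  verify_load([1, 5, 11, 7, 12, 6]) -> 42  [called from audit_lot, line 17]
  fold_scores(0, 462) -> 462  [called from fold_scores, line 5]
  fold_scores(2, 460) -> 462  [called from fold_scores, line 5]
  fold_scores(4, 456) -> 462  [called from fold_scores, line 5]
  fold_scores(6, 450) -> 462  [called from fold_scores, line 5]
  fold_scores(8, 442) -> 462  [called from fold_scores, line 5]
  fold_scores(10, 432) -> 462  [called from fold_scores, line 5]
  fold_scores(12, 420) -> 462  [called from fold_scores, line 5]
  fold_scores(14, 406) -> 462  [called from fold_scores, line 5]
  fold_scores(16, 390) -> 462  [called from fold_scores, line 5]
  fold_scores(18, 372) -> 462  [called from fold_scores, line 5]
  fold_scores(20, 352) -> 462  [called from fold_scores, line 5]
  ... and 12 more completed calls
Log origin:
  1: from main, line 25
  2: from audit_lot, line 16
  3: from verify_load, line 8
  4: from verify_load, line 12
  5: from audit_lot, line 19
  6-26: from fold_scores, line 4
A correct fix: line 20: replace `quota` with `bound`.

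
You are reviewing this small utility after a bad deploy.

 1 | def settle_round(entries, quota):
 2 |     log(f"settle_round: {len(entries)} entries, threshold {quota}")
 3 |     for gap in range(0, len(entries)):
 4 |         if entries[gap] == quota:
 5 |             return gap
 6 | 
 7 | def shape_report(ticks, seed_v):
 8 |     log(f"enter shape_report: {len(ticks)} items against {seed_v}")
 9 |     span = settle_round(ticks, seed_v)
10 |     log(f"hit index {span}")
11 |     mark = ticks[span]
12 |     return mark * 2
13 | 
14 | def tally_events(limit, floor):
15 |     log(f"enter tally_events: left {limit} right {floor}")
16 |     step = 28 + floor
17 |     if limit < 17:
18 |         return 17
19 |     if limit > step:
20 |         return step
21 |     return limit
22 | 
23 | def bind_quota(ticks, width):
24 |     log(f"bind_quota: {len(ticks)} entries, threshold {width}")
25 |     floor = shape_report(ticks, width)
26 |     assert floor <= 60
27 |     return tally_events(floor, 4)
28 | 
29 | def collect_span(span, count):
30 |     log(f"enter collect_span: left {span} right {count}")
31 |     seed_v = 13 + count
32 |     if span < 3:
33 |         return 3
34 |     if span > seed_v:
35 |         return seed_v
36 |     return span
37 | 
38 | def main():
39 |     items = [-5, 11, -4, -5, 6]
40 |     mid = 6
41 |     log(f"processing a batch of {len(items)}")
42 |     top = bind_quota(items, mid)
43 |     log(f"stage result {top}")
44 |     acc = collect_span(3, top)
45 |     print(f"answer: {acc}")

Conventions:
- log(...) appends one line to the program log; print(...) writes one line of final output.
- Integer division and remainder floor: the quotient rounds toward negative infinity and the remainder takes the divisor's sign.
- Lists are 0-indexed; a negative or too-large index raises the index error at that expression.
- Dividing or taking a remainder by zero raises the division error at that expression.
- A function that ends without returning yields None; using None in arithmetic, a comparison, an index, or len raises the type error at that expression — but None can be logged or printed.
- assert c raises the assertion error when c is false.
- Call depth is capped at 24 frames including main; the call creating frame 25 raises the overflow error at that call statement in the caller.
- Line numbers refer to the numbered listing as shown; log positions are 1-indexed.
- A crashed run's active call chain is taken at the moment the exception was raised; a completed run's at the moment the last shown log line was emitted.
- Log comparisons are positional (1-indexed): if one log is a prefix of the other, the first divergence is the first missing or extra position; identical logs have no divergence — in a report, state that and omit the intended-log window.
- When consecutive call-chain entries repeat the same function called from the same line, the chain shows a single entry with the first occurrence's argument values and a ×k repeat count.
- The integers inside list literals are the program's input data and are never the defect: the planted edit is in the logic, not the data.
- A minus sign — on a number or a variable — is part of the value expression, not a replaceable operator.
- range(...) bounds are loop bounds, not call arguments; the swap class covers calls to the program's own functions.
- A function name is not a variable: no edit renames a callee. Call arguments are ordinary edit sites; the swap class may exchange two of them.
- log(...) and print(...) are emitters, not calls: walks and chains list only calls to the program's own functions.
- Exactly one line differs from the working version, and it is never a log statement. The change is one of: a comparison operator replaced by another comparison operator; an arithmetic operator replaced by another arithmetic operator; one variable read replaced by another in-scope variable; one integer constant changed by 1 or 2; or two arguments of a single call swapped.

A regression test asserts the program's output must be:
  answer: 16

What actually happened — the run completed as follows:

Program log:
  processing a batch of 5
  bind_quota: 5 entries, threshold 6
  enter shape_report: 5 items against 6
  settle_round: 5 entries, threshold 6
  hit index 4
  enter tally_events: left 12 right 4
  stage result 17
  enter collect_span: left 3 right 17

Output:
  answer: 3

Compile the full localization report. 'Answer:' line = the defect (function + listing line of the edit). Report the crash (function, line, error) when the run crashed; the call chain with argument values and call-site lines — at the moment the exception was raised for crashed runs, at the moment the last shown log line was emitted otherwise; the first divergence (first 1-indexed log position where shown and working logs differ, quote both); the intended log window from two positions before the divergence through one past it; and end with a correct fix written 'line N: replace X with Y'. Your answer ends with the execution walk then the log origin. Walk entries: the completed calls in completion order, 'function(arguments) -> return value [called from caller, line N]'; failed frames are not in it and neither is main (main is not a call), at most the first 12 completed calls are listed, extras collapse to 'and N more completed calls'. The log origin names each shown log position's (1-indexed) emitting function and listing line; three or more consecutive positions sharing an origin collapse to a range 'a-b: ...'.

Answer: the defect is in main at line 44.
Key fact: The log first diverges at position 8: the faulty run prints 'enter collect_span: left 3 right 17' where the working version prints 'enter collect_span: left 17 right 3'.
Call chain: main -> collect_span(3, 17) (called at line 44).
First divergence: at position 8 the run shows 'enter collect_span: left 3 right 17' where the working version logs 'enter collect_span: left 17 right 3'.
Intended log window:
  6: enter tally_events: left 12 right 4
  7: stage result 17
  8: enter collect_span: left 17 right 3
Execution walk:
  settle_round([-5, 11, -4, -5, 6], 6) -> 4  [called from shape_report, line 9]
  shape_report([-5, 11, -4, -5, 6], 6) -> 12  [called from bind_quota, line 25]
  tally_events(12, 4) -> 17  [called from bind_quota, line 27]
  bind_quota([-5, 11, -4, -5, 6], 6) -> 17  [called from main, line 42]
  collect_span(3, 17) -> 3  [called from main, line 44]
Log origin:
  1: logged in main at line 41
  2: logged in bind_quota at line 24
  3: logged in shape_report at line 8
  4: logged in settle_round at line 2
  5: logged in shape_report at line 10
  6: logged in tally_events at line 15
  7: logged in main at line 43
  8: logged in collect_span at line 30
A correct fix: line 44: replace `collect_span(3, top)` with `collect_span(top, 3)`.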